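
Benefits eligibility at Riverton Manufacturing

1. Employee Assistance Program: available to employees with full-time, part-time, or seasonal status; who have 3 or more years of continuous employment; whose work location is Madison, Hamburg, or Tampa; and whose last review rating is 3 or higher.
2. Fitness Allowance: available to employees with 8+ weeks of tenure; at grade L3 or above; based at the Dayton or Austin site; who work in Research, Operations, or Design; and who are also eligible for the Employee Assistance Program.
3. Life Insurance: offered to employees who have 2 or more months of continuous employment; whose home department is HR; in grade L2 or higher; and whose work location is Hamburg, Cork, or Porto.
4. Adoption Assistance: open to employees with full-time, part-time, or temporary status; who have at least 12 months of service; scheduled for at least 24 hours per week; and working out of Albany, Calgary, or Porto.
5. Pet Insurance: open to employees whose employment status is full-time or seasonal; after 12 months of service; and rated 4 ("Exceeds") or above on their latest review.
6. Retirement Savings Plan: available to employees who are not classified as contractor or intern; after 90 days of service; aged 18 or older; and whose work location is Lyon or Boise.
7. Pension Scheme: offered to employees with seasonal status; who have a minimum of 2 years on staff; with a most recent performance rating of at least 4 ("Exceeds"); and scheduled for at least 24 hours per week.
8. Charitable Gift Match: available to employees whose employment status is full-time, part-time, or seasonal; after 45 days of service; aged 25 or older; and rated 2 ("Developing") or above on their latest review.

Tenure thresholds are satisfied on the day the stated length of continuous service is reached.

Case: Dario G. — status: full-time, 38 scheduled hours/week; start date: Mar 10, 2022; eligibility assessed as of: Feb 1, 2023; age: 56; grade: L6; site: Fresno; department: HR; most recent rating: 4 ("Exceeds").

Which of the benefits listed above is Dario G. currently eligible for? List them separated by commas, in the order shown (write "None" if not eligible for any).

Charitable Gift Match

Service from Mar 10, 2022 to Feb 1, 2023: 328 days.
Employee Assistance Program — status full-time ✓; service 328 days < 3 years (≈1095 days) ✗ → not eligible.
Fitness Allowance — service 328 days ≥ 8 weeks (≈56 days) ✓; grade L6 ≥ L3 ✓; site Fresno ✗ (not Dayton or Austin) → not eligible.
Life Insurance — service 328 days ≥ 2 months (≈60 days) ✓; dept HR ✓; grade L6 ≥ L2 ✓; site Fresno ✗ (not Hamburg, Cork, or Porto) → not eligible.
Adoption Assistance — status full-time ✓; service 328 days < 12 months (≈360 days) ✗ → not eligible.
Pet Insurance — status full-time ✓; service 328 days < 12 months (≈360 days) ✗ → not eligible.
Retirement Savings Plan — status full-time ✓ (not excluded); service 328 days ≥ 90 days ✓; age 56 ≥ 18 ✓; site Fresno ✗ (not Lyon or Boise) → not eligible.
Pension Scheme — status full-time ✗ (requires seasonal) → not eligible.
Charitable Gift Match — status full-time ✓; service 328 days ≥ 45 days ✓; age 56 ≥ 25 ✓; rating 4 ≥ 2 ✓ → eligible.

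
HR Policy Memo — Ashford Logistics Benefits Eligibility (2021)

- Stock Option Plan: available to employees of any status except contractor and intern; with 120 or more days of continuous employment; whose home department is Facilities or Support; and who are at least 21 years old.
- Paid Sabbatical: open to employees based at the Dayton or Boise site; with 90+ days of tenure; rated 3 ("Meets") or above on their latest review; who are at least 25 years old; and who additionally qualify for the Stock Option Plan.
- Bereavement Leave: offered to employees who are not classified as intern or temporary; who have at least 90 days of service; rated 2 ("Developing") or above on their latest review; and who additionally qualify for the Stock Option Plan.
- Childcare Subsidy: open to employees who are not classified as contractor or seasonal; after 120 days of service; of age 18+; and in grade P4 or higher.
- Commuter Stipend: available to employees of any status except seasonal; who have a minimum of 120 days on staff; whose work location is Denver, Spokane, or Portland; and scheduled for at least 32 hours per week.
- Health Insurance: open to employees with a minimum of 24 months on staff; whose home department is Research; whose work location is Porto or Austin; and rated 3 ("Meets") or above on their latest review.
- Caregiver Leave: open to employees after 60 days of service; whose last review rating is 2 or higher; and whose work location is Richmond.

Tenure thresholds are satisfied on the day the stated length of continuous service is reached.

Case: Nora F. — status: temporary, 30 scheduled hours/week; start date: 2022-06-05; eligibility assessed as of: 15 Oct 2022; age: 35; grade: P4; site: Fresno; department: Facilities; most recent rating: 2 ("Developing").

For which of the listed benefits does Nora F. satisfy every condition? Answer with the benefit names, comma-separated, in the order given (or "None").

Stock Option Plan, Childcare Subsidy

Service from 2022-06-05 to 15 Oct 2022: 132 days.
Stock Option Plan — status temporary ✓ (not excluded); service 132 days ≥ 120 days ✓; dept Facilities ✓; age 35 ≥ 21 ✓ → eligible.
Paid Sabbatical — site Fresno ✗ (not Dayton or Boise) → not eligible.
Bereavement Leave — status temporary ✗ (excluded) → not eligible.
Childcare Subsidy — status temporary ✓ (not excluded); service 132 days ≥ 120 days ✓; age 35 ≥ 18 ✓; grade P4 ≥ P4 ✓ → eligible.
Commuter Stipend — status temporary ✓ (not excluded); service 132 days ≥ 120 days ✓; site Fresno ✗ (not Denver, Spokane, or Portland) → not eligible.
Health Insurance — service 132 days < 24 months (≈720 days) ✗ → not eligible.
Caregiver Leave — service 132 days ≥ 60 days ✓; rating 2 ≥ 2 ✓; site Fresno ✗ (not Richmond) → not eligible.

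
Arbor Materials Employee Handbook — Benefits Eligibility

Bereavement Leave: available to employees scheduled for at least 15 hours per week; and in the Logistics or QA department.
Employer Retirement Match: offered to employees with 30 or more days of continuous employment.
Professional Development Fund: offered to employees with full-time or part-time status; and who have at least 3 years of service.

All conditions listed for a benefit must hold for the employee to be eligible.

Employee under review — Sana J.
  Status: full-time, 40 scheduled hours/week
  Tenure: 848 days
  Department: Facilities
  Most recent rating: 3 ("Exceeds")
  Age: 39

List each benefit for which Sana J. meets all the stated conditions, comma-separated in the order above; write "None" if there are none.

Employer Retirement Match

Bereavement Leave — 40 hrs/wk ≥ 15 ✓; dept Facilities ✗ → not eligible.
Employer Retirement Match — service 848 days ≥ 30 days ✓ → eligible.
Professional Development Fund — status full-time ✓; service 848 days < 3 years (≈1095 days) ✗ → not eligible.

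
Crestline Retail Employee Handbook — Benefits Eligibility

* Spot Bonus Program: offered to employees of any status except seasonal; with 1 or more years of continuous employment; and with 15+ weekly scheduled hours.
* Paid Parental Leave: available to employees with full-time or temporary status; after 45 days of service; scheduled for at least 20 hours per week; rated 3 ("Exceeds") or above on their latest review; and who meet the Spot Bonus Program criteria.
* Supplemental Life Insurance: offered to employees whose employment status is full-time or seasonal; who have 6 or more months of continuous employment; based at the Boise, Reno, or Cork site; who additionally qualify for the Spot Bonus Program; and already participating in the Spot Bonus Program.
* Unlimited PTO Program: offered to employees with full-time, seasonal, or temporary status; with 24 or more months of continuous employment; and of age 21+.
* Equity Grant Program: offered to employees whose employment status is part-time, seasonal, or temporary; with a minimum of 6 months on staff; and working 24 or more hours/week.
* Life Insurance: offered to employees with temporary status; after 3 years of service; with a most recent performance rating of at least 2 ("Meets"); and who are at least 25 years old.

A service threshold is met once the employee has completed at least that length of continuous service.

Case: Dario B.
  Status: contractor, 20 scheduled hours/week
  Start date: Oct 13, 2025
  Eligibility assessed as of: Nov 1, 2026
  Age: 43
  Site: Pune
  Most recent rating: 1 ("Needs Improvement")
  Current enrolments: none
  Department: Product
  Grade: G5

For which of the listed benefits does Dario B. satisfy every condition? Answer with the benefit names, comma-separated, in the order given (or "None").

Service from Oct 13, 2025 to Nov 1, 2026: 384 days.
Spot Bonus Program — status contractor ✓ (not excluded); service 384 days ≥ 1 year (≈365 days) ✓; 20 hrs/wk ≥ 15 ✓ → eligible.
Paid Parental Leave — status contractor ✗ (requires full-time or temporary) → not eligible.
Supplemental Life Insurance — status contractor ✗ (requires full-time or seasonal) → not eligible.
Unlimited PTO Program — status contractor ✗ (requires full-time, seasonal, or temporary) → not eligible.
Equity Grant Program — status contractor ✗ (requires part-time, seasonal, or temporary) → not eligible.
Life Insurance — status contractor ✗ (requires temporary) → not eligible.

Spot Bonus Program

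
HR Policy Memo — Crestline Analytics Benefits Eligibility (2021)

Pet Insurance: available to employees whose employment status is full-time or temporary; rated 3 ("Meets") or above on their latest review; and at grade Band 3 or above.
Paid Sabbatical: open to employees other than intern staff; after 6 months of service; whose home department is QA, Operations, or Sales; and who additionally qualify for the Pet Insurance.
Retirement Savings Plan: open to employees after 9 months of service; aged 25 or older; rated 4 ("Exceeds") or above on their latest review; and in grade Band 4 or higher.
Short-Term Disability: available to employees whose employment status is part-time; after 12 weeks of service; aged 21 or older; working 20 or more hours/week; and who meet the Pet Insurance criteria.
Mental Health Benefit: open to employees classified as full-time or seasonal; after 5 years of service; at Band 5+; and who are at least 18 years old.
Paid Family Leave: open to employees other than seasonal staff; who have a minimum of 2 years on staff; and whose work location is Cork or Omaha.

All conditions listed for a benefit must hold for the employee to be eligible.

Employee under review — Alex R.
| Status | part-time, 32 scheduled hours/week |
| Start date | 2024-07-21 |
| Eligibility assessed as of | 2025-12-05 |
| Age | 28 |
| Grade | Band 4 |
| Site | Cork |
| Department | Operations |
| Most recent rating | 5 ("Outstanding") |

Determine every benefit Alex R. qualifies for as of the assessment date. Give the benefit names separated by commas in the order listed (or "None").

Retirement Savings Plan

Service from 2024-07-21 to 2025-12-05: 502 days.
Pet Insurance — status part-time ✗ (requires full-time or temporary) → not eligible.
Paid Sabbatical — status part-time ✓ (not excluded); service 502 days ≥ 6 months (≈180 days) ✓; dept Operations ✓; not eligible for Pet Insurance ✗ → not eligible.
Retirement Savings Plan — service 502 days ≥ 9 months (≈270 days) ✓; age 28 ≥ 25 ✓; rating 5 ≥ 4 ✓; grade Band 4 ≥ Band 4 ✓ → eligible.
Short-Term Disability — status part-time ✓; service 502 days ≥ 12 weeks (≈84 days) ✓; age 28 ≥ 21 ✓; 32 hrs/wk ≥ 20 ✓; not eligible for Pet Insurance ✗ → not eligible.
Mental Health Benefit — status part-time ✗ (requires full-time or seasonal) → not eligible.
Paid Family Leave — status part-time ✓ (not excluded); service 502 days < 2 years (≈730 days) ✗ → not eligible.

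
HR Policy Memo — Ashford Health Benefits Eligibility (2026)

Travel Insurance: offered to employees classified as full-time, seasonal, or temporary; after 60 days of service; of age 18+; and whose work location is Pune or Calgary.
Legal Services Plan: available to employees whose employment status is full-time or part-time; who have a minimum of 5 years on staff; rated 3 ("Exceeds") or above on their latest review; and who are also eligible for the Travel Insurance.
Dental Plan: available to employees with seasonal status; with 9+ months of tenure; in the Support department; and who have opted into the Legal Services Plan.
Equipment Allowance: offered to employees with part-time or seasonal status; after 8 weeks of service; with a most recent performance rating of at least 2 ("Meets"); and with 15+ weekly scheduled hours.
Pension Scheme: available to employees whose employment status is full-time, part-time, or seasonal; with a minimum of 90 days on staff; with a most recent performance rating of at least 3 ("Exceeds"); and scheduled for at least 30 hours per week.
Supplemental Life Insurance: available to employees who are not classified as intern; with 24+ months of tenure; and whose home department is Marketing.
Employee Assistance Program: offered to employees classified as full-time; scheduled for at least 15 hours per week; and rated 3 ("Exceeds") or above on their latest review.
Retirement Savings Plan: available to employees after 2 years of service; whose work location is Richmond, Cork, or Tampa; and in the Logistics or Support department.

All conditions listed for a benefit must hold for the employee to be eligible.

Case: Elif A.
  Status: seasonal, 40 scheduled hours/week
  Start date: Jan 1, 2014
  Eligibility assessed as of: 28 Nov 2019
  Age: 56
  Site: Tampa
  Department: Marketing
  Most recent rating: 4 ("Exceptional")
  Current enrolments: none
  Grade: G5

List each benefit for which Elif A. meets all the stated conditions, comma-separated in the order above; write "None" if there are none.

Service from Jan 1, 2014 to 28 Nov 2019: 2157 days.
Travel Insurance — status seasonal ✓; service 2157 days ≥ 60 days ✓; age 56 ≥ 18 ✓; site Tampa ✗ (not Pune or Calgary) → not eligible.
Legal Services Plan — status seasonal ✗ (requires full-time or part-time) → not eligible.
Dental Plan — status seasonal ✓; service 2157 days ≥ 9 months (≈270 days) ✓; dept Marketing ✗ → not eligible.
Equipment Allowance — status seasonal ✓; service 2157 days ≥ 8 weeks (≈56 days) ✓; rating 4 ≥ 2 ✓; 40 hrs/wk ≥ 15 ✓ → eligible.
Pension Scheme — status seasonal ✓; service 2157 days ≥ 90 days ✓; rating 4 ≥ 3 ✓; 40 hrs/wk ≥ 30 ✓ → eligible.
Supplemental Life Insurance — status seasonal ✓ (not excluded); service 2157 days ≥ 24 months (≈720 days) ✓; dept Marketing ✓ → eligible.
Employee Assistance Program — status seasonal ✗ (requires full-time) → not eligible.
Retirement Savings Plan — service 2157 days ≥ 2 years (≈730 days) ✓; site Tampa ✓; dept Marketing ✗ → not eligible.

Equipment Allowance, Pension Scheme, Supplemental Life Insurance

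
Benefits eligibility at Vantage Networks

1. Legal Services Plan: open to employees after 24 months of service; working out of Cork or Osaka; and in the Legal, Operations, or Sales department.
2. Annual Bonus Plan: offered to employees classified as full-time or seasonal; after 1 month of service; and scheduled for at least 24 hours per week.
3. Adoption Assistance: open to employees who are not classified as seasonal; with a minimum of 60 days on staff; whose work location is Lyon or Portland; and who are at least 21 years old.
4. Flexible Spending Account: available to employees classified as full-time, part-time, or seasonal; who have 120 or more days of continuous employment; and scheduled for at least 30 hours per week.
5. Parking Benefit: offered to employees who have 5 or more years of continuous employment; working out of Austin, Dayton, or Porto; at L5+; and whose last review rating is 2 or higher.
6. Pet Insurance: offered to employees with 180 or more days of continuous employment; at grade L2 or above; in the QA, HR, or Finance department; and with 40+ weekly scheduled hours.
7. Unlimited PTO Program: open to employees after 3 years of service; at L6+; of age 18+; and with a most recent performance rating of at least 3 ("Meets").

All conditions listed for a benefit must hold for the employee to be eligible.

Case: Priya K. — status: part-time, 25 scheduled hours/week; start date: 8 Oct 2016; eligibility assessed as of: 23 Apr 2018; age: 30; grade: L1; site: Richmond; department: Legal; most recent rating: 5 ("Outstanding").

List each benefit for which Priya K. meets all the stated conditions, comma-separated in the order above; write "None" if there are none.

None

Service from 8 Oct 2016 to 23 Apr 2018: 562 days.
Legal Services Plan — service 562 days < 24 months (≈720 days) ✗ → not eligible.
Annual Bonus Plan — status part-time ✗ (requires full-time or seasonal) → not eligible.
Adoption Assistance — status part-time ✓ (not excluded); service 562 days ≥ 60 days ✓; site Richmond ✗ (not Lyon or Portland) → not eligible.
Flexible Spending Account — status part-time ✓; service 562 days ≥ 120 days ✓; 25 hrs/wk < 30 ✗ → not eligible.
Parking Benefit — service 562 days < 5 years (≈1825 days) ✗ → not eligible.
Pet Insurance — service 562 days ≥ 180 days ✓; grade L1 < L2 ✗ → not eligible.
Unlimited PTO Program — service 562 days < 3 years (≈1095 days) ✗ → not eligible.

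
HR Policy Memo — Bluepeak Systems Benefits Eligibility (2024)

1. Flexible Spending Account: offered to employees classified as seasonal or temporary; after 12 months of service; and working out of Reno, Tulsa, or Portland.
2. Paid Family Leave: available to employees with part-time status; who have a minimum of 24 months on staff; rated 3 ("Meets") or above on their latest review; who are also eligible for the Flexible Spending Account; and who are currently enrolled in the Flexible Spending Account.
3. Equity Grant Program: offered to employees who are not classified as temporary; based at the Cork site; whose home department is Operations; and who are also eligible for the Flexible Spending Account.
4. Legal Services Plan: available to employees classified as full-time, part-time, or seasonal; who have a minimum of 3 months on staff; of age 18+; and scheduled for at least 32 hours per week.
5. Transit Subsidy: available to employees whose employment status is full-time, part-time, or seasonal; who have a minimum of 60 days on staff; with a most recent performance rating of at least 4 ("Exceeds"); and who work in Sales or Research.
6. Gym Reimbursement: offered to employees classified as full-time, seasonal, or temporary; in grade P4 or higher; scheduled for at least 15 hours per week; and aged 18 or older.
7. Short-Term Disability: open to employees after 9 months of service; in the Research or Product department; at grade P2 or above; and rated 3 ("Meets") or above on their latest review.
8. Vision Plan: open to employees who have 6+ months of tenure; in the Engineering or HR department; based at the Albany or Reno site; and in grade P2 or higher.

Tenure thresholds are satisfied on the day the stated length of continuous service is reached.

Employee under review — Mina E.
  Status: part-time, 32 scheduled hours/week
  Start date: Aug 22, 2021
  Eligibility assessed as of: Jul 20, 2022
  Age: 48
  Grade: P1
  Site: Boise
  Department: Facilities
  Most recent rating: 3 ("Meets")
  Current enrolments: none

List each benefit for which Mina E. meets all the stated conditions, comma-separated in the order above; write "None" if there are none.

Legal Services Plan

Service from Aug 22, 2021 to Jul 20, 2022: 332 days.
Flexible Spending Account — status part-time ✗ (requires seasonal or temporary) → not eligible.
Paid Family Leave — status part-time ✓; service 332 days < 24 months (≈720 days) ✗ → not eligible.
Equity Grant Program — status part-time ✓ (not excluded); site Boise ✗ (not Cork) → not eligible.
Legal Services Plan — status part-time ✓; service 332 days ≥ 3 months (≈90 days) ✓; age 48 ≥ 18 ✓; 32 hrs/wk ≥ 32 ✓ → eligible.
Transit Subsidy — status part-time ✓; service 332 days ≥ 60 days ✓; rating 3 < 4 ✗ → not eligible.
Gym Reimbursement — status part-time ✗ (requires full-time, seasonal, or temporary) → not eligible.
Short-Term Disability — service 332 days ≥ 9 months (≈270 days) ✓; dept Facilities ✗ → not eligible.
Vision Plan — service 332 days ≥ 6 months (≈180 days) ✓; dept Facilities ✗ → not eligible.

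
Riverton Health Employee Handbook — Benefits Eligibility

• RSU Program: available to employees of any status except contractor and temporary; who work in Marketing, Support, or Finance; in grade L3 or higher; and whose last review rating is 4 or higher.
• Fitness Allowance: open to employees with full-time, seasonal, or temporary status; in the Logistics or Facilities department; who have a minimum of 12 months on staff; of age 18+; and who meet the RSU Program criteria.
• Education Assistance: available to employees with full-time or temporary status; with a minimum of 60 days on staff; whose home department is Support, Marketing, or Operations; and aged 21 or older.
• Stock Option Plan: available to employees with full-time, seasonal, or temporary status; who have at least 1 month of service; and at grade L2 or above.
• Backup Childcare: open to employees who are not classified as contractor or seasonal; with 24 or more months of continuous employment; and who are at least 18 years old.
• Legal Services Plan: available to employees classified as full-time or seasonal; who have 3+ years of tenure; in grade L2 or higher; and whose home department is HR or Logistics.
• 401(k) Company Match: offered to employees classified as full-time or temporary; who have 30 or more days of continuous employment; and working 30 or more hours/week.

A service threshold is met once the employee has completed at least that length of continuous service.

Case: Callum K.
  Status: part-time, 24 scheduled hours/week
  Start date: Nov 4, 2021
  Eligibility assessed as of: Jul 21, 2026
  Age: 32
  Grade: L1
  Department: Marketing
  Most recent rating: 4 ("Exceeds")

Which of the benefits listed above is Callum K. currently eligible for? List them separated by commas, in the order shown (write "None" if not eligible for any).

Service from Nov 4, 2021 to Jul 21, 2026: 1720 days.
RSU Program — status part-time ✓ (not excluded); dept Marketing ✓; grade L1 < L3 ✗ → not eligible.
Fitness Allowance — status part-time ✗ (requires full-time, seasonal, or temporary) → not eligible.
Education Assistance — status part-time ✗ (requires full-time or temporary) → not eligible.
Stock Option Plan — status part-time ✗ (requires full-time, seasonal, or temporary) → not eligible.
Backup Childcare — status part-time ✓ (not excluded); service 1720 days ≥ 24 months (≈720 days) ✓; age 32 ≥ 18 ✓ → eligible.
Legal Services Plan — status part-time ✗ (requires full-time or seasonal) → not eligible.
401(k) Company Match — status part-time ✗ (requires full-time or temporary) → not eligible.

Backup Childcare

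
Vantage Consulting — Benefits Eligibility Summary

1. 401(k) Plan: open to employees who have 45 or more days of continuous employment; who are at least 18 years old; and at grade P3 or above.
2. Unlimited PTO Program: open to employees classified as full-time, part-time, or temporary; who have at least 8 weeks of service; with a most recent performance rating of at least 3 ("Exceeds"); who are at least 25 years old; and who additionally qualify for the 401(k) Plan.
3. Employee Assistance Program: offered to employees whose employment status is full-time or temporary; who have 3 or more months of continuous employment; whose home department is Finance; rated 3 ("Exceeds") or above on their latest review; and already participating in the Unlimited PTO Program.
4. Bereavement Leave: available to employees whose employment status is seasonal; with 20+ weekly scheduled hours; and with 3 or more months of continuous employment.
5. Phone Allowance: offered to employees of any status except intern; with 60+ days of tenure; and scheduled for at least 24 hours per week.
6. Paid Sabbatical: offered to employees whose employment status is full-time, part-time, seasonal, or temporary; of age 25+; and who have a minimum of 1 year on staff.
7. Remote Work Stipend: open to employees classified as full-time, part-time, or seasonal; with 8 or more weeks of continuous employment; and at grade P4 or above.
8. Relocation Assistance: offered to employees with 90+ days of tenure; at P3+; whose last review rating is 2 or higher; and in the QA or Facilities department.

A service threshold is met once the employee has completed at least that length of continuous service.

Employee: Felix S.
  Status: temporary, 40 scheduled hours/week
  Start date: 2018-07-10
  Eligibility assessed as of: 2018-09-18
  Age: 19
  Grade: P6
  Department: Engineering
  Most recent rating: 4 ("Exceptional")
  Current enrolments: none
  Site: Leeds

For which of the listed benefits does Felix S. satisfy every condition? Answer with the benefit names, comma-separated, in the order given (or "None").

401(k) Plan, Phone Allowance

Service from 2018-07-10 to 2018-09-18: 70 days.
401(k) Plan — service 70 days ≥ 45 days ✓; age 19 ≥ 18 ✓; grade P6 ≥ P3 ✓ → eligible.
Unlimited PTO Program — status temporary ✓; service 70 days ≥ 8 weeks (≈56 days) ✓; rating 4 ≥ 3 ✓; age 19 < 25 ✗ → not eligible.
Employee Assistance Program — status temporary ✓; service 70 days < 3 months (≈90 days) ✗ → not eligible.
Bereavement Leave — status temporary ✗ (requires seasonal) → not eligible.
Phone Allowance — status temporary ✓ (not excluded); service 70 days ≥ 60 days ✓; 40 hrs/wk ≥ 24 ✓ → eligible.
Paid Sabbatical — status temporary ✓; age 19 < 25 ✗ → not eligible.
Remote Work Stipend — status temporary ✗ (requires full-time, part-time, or seasonal) → not eligible.
Relocation Assistance — service 70 days < 90 days ✗ → not eligible.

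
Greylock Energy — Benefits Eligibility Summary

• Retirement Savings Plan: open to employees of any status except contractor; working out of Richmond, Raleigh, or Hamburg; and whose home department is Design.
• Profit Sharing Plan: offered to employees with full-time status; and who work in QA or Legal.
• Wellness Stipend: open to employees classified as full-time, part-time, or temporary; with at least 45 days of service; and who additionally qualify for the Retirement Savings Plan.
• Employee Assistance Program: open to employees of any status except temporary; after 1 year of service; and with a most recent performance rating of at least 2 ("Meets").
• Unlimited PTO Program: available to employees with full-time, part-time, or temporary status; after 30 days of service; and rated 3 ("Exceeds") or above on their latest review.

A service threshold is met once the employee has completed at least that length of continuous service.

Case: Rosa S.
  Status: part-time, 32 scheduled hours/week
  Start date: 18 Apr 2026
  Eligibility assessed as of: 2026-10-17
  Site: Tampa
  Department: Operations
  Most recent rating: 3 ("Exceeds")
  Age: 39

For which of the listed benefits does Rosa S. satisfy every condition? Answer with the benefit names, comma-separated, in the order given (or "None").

Unlimited PTO Program

Service from 18 Apr 2026 to 2026-10-17: 182 days.
Retirement Savings Plan — status part-time ✓ (not excluded); site Tampa ✗ (not Richmond, Raleigh, or Hamburg) → not eligible.
Profit Sharing Plan — status part-time ✗ (requires full-time) → not eligible.
Wellness Stipend — status part-time ✓; service 182 days ≥ 45 days ✓; not eligible for Retirement Savings Plan ✗ → not eligible.
Employee Assistance Program — status part-time ✓ (not excluded); service 182 days < 1 year (≈365 days) ✗ → not eligible.
Unlimited PTO Program — status part-time ✓; service 182 days ≥ 30 days ✓; rating 3 ≥ 3 ✓ → eligible.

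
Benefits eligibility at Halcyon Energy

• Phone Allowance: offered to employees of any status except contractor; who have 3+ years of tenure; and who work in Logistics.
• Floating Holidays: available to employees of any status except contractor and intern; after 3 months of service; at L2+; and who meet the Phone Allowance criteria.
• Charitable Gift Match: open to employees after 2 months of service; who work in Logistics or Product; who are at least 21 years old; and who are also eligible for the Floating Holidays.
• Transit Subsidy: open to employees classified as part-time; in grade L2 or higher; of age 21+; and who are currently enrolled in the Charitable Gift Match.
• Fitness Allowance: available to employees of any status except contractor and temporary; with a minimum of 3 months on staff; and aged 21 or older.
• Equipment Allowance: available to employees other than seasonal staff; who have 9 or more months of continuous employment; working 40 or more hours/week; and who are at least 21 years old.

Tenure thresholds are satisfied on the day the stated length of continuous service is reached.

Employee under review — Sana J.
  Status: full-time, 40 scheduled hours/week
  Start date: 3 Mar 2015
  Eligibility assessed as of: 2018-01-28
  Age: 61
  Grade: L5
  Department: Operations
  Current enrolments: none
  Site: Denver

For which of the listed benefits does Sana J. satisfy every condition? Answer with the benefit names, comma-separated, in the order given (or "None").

Fitness Allowance, Equipment Allowance

Service from 3 Mar 2015 to 2018-01-28: 1062 days.
Phone Allowance — status full-time ✓ (not excluded); service 1062 days < 3 years (≈1095 days) ✗ → not eligible.
Floating Holidays — status full-time ✓ (not excluded); service 1062 days ≥ 3 months (≈90 days) ✓; grade L5 ≥ L2 ✓; not eligible for Phone Allowance ✗ → not eligible.
Charitable Gift Match — service 1062 days ≥ 2 months (≈60 days) ✓; dept Operations ✗ → not eligible.
Transit Subsidy — status full-time ✗ (requires part-time) → not eligible.
Fitness Allowance — status full-time ✓ (not excluded); service 1062 days ≥ 3 months (≈90 days) ✓; age 61 ≥ 21 ✓ → eligible.
Equipment Allowance — status full-time ✓ (not excluded); service 1062 days ≥ 9 months (≈270 days) ✓; 40 hrs/wk ≥ 40 ✓; age 61 ≥ 21 ✓ → eligible.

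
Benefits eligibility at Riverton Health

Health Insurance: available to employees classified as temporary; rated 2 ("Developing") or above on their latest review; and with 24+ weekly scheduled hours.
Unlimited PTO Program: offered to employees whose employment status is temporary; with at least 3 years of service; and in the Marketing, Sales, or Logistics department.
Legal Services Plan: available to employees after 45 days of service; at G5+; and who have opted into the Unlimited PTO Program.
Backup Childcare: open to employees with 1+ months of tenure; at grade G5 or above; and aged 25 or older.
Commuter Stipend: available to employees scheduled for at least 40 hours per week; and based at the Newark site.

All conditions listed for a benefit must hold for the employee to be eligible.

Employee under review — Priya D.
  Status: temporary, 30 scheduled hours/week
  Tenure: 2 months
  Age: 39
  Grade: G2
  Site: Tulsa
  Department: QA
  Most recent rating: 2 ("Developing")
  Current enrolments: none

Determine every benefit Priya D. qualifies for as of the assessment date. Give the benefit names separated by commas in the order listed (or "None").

Health Insurance

Health Insurance — status temporary ✓; rating 2 ≥ 2 ✓; 30 hrs/wk ≥ 24 ✓ → eligible.
Unlimited PTO Program — status temporary ✓; service 2 months < 3 years (≈1095 days) ✗ → not eligible.
Legal Services Plan — service 2 months ≥ 45 days ✓; grade G2 < G5 ✗ → not eligible.
Backup Childcare — service 2 months ≥ 1 month ✓; grade G2 < G5 ✗ → not eligible.
Commuter Stipend — 30 hrs/wk < 40 ✗ → not eligible.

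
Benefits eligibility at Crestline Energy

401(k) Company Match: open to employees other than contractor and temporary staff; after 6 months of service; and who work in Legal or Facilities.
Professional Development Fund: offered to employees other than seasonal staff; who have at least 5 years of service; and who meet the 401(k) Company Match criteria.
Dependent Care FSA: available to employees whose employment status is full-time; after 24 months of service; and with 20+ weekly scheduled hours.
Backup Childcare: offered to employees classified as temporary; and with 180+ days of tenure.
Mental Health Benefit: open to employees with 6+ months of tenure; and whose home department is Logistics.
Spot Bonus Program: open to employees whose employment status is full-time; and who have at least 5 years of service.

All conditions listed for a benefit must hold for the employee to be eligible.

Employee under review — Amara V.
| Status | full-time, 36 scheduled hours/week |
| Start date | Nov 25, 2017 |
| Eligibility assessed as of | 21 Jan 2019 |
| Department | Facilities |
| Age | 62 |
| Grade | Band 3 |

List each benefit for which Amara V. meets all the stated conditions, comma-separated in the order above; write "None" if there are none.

Service from Nov 25, 2017 to 21 Jan 2019: 422 days.
401(k) Company Match — status full-time ✓ (not excluded); service 422 days ≥ 6 months (≈180 days) ✓; dept Facilities ✓ → eligible.
Professional Development Fund — status full-time ✓ (not excluded); service 422 days < 5 years (≈1825 days) ✗ → not eligible.
Dependent Care FSA — status full-time ✓; service 422 days < 24 months (≈720 days) ✗ → not eligible.
Backup Childcare — status full-time ✗ (requires temporary) → not eligible.
Mental Health Benefit — service 422 days ≥ 6 months (≈180 days) ✓; dept Facilities ✗ → not eligible.
Spot Bonus Program — status full-time ✓; service 422 days < 5 years (≈1825 days) ✗ → not eligible.

401(k) Company Match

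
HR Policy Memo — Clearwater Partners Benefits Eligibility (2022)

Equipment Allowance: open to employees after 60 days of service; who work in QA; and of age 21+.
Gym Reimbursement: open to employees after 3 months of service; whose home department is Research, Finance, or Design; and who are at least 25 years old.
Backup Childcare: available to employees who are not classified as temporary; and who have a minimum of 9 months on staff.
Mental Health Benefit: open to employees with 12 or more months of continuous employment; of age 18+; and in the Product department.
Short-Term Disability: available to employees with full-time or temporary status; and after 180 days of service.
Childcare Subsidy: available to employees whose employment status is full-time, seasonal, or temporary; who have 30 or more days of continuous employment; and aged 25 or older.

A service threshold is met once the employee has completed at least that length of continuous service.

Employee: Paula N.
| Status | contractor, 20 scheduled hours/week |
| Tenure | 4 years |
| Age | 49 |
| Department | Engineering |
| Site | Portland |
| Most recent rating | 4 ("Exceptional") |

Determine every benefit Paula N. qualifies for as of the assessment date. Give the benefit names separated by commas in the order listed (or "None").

Backup Childcare

Equipment Allowance — service 4 years ≥ 60 days ✓; dept Engineering ✗ → not eligible.
Gym Reimbursement — service 4 years ≥ 3 months (≈90 days) ✓; dept Engineering ✗ → not eligible.
Backup Childcare — status contractor ✓ (not excluded); service 4 years ≥ 9 months (≈270 days) ✓ → eligible.
Mental Health Benefit — service 4 years ≥ 12 months (≈360 days) ✓; age 49 ≥ 18 ✓; dept Engineering ✗ → not eligible.
Short-Term Disability — status contractor ✗ (requires full-time or temporary) → not eligible.
Childcare Subsidy — status contractor ✗ (requires full-time, seasonal, or temporary) → not eligible.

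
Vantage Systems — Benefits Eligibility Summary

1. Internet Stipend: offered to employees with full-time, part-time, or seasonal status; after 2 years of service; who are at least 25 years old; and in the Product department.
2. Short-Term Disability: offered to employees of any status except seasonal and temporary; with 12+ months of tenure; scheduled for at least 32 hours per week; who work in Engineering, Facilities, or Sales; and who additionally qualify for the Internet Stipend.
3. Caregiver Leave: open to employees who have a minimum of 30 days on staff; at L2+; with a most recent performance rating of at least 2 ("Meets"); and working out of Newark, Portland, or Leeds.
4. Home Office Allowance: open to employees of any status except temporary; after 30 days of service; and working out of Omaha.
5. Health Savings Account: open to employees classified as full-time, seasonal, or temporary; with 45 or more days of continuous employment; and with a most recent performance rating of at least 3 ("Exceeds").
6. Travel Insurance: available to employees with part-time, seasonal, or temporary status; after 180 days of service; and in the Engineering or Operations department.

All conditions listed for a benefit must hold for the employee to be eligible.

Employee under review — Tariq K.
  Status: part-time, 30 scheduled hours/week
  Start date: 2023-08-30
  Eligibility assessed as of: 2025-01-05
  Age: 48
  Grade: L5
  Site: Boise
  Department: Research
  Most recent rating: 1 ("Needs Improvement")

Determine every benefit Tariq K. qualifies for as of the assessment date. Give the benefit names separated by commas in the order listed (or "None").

Service from 2023-08-30 to 2025-01-05: 494 days.
Internet Stipend — status part-time ✓; service 494 days < 2 years (≈730 days) ✗ → not eligible.
Short-Term Disability — status part-time ✓ (not excluded); service 494 days ≥ 12 months (≈360 days) ✓; 30 hrs/wk < 32 ✗ → not eligible.
Caregiver Leave — service 494 days ≥ 30 days ✓; grade L5 ≥ L2 ✓; rating 1 < 2 ✗ → not eligible.
Home Office Allowance — status part-time ✓ (not excluded); service 494 days ≥ 30 days ✓; site Boise ✗ (not Omaha) → not eligible.
Health Savings Account — status part-time ✗ (requires full-time, seasonal, or temporary) → not eligible.
Travel Insurance — status part-time ✓; service 494 days ≥ 180 days ✓; dept Research ✗ → not eligible.

None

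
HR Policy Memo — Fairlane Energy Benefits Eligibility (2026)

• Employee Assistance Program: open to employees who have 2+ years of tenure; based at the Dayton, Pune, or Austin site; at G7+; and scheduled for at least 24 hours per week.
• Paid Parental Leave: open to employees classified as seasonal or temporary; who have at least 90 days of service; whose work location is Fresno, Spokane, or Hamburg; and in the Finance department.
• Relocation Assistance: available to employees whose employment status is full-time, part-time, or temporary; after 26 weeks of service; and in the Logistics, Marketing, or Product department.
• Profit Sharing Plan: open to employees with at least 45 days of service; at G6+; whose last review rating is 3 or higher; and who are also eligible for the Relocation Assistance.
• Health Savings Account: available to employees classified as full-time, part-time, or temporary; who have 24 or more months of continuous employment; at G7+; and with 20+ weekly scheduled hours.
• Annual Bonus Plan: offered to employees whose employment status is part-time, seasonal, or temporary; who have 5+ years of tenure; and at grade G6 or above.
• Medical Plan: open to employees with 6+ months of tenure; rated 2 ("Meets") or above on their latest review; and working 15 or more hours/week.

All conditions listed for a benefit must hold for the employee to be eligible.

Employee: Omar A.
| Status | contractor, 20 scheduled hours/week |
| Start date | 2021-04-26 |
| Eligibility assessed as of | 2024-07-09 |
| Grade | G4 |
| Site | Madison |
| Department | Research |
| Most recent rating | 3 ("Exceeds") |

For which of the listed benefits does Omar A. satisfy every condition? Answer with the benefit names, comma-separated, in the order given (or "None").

Service from 2021-04-26 to 2024-07-09: 1170 days.
Employee Assistance Program — service 1170 days ≥ 2 years (≈730 days) ✓; site Madison ✗ (not Dayton, Pune, or Austin) → not eligible.
Paid Parental Leave — status contractor ✗ (requires seasonal or temporary) → not eligible.
Relocation Assistance — status contractor ✗ (requires full-time, part-time, or temporary) → not eligible.
Profit Sharing Plan — service 1170 days ≥ 45 days ✓; grade G4 < G6 ✗ → not eligible.
Health Savings Account — status contractor ✗ (requires full-time, part-time, or temporary) → not eligible.
Annual Bonus Plan — status contractor ✗ (requires part-time, seasonal, or temporary) → not eligible.
Medical Plan — service 1170 days ≥ 6 months (≈180 days) ✓; rating 3 ≥ 2 ✓; 20 hrs/wk ≥ 15 ✓ → eligible.

Medical Plan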